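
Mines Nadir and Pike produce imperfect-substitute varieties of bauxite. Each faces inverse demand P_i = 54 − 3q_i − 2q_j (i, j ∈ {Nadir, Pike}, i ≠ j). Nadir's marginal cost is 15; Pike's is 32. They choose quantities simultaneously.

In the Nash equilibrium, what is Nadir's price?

32.8125

Mine Nadir's profit: π = q_{Nadir}(54 − 3q_{Nadir} − 2q_{Pike}) − 15q_{Nadir}.
∂π/∂q_{Nadir} = 39 − 6q_{Nadir} − 2q_{Pike} = 0 ⇒ q_{Nadir} = 6.5 − (1/3)q_{Pike}.
Similarly q_{Pike} = 11/3 − (1/3)q_{Nadir}.
Substituting the second reaction function into the first: q_{Nadir} = 6.5 − (1/3)(11/3 − (1/3)q_{Nadir}), which gives (8/9)q_{Nadir} = 95/18 ⇒ q_{Nadir} = 5.9375.
Then q_{Pike} = 11/3 − (1/3)·5.9375 = 1.6875.
P_{Nadir} = 54 − 3·5.9375 − 2·1.6875 = 32.8125.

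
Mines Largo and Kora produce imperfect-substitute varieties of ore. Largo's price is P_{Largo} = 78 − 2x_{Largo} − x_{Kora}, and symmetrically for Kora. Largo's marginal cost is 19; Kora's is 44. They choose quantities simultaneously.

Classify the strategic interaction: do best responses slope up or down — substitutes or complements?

strategic substitutes

Mine Largo's profit: π = x_{Largo}(78 − 2x_{Largo} − x_{Kora}) − 19x_{Largo}.
∂π/∂x_{Largo} = 59 − 4x_{Largo} − x_{Kora} = 0 ⇒ x_{Largo} = 14.75 − 0.25x_{Kora}.
The best-response slope dx_{Largo}/dx_{Kora} = −0.25 < 0: the reaction function is downward-sloping, so the choices are strategic substitutes.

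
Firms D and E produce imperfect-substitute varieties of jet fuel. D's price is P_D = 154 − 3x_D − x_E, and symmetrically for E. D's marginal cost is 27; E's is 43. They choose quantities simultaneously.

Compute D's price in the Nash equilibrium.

Firm D's profit: π = x_D(154 − 3x_D − x_E) − 27x_D.
∂π/∂x_D = 127 − 6x_D − x_E = 0 ⇒ x_D = 127/6 − (1/6)x_E.
Similarly x_E = 18.5 − (1/6)x_D.
Solving the two reaction functions simultaneously: (1 − (−1/6)(−1/6))x_D = 127/6 − (1/6)·18.5, so (35/36)x_D = 217/12 and x_D = 18.6.
Then x_E = 18.5 − (1/6)·18.6 = 15.4.
P_D = 154 − 3·18.6 − 15.4 = 82.8.

82.8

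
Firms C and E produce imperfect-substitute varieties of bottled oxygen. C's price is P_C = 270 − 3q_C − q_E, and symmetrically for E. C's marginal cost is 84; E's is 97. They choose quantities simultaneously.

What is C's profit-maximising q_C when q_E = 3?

Firm C's profit: π = q_C(270 − 3q_C − q_E) − 84q_C.
∂π/∂q_C = 186 − 6q_C − q_E = 0 ⇒ q_C = 31 − (1/6)q_E.
At q_E = 3: q_C = 31 − (1/6)·3 = 30.5.

30.5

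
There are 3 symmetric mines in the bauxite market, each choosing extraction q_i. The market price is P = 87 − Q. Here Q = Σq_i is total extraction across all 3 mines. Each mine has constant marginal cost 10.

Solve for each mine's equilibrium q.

19.25

A representative mine's profit is π_i = q_i(87 − Q) − 10q_i, with Q = q_i + Σ_{j≠i} q_j.
First-order condition: 77 − 2q_i − Σ_{j≠i} q_j = 0.
In a symmetric equilibrium every mine chooses the same q, so Σ_{j≠i} q_j = 2q. The condition becomes 77 − 4q = 0, giving q = 77/4 = 19.25.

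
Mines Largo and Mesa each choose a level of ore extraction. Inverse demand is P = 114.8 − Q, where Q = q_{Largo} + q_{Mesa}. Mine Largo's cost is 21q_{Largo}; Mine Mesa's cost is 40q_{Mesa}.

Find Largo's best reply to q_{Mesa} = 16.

Mine Largo's profit: π = q_{Largo}(114.8 − (q_{Largo} + q_{Mesa})) − 21q_{Largo}.
∂π/∂q_{Largo} = 93.8 − 2q_{Largo} − q_{Mesa} = 0, so q_{Largo} = 46.9 − 0.5q_{Mesa}.
At q_{Mesa} = 16: q_{Largo} = 46.9 − 0.5·16 = 38.9.

38.9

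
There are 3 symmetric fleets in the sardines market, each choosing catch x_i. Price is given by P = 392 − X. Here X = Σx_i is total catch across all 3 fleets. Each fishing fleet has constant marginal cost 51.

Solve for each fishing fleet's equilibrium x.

85.25

A representative fishing fleet's profit is π_i = x_i(392 − X) − 51x_i, with X = x_i + Σ_{j≠i} x_j.
First-order condition: 341 − 2x_i − Σ_{j≠i} x_j = 0.
In a symmetric equilibrium every fishing fleet chooses the same x, so Σ_{j≠i} x_j = 2x. The condition becomes 341 − 4x = 0, giving x = 341/4 = 85.25.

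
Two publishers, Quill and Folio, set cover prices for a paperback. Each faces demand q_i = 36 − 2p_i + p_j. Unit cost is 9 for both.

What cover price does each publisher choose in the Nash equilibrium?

18

Quill's profit: π = (p_{Quill} − 9)(36 − 2p_{Quill} + p_{Folio}).
∂π/∂p_{Quill} = 54 − 4p_{Quill} + p_{Folio} = 0 ⇒ p_{Quill} = 13.5 + 0.25p_{Folio}.
Setting p_{Quill} = p_{Folio} in the reaction function: p_{Quill} = 13.5 + 0.25p_{Quill}, so p_{Quill} = 13.5 / 0.75 = 18.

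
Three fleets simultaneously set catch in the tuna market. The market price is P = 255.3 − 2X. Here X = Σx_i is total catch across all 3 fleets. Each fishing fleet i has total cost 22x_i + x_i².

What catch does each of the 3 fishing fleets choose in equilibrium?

A representative fishing fleet's profit is π_i = x_i(255.3 − 2X) − 22x_i − x_i², with X = x_i + Σ_{j≠i} x_j.
First-order condition: 233.3 − 6x_i − 2Σ_{j≠i} x_j = 0.
With identical fishing fleets, set every x_j = x: then 233.3 − 6x − 4x = 0, i.e. x = 233.3/10 = 23.33.

23.33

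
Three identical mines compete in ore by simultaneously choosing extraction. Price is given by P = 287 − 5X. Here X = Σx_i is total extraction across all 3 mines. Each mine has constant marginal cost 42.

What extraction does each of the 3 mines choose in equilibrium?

A representative mine's profit is π_i = x_i(287 − 5X) − 42x_i, with X = x_i + Σ_{j≠i} x_j.
First-order condition: 245 − 10x_i − 5Σ_{j≠i} x_j = 0.
With identical mines, set every x_j = x: then 245 − 10x − 10x = 0, i.e. x = 245/20 = 12.25.

12.25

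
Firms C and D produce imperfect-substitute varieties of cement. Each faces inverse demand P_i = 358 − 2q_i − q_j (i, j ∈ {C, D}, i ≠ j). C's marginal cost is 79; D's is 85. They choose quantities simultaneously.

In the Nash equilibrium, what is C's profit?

6316.88

Firm C's profit: π = q_C(358 − 2q_C − q_D) − 79q_C.
∂π/∂q_C = 279 − 4q_C − q_D = 0 ⇒ q_C = 69.75 − 0.25q_D.
Similarly q_D = 68.25 − 0.25q_C.
Substituting the second reaction function into the first: q_C = 69.75 − 0.25(68.25 − 0.25q_C), which gives 0.9375q_C = 52.6875 ⇒ q_C = 56.2.
Then q_D = 68.25 − 0.25·56.2 = 54.2.
P_C = 358 − 2·56.2 − 54.2 = 191.4.
Profit = (191.4 − 79)·56.2 = 6316.88.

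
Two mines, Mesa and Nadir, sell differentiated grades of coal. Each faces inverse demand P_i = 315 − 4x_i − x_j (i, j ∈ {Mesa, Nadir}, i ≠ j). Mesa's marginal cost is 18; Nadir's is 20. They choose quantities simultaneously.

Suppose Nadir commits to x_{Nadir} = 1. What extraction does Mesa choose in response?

37

Mine Mesa's profit: π = x_{Mesa}(315 − 4x_{Mesa} − x_{Nadir}) − 18x_{Mesa}.
∂π/∂x_{Mesa} = 297 − 8x_{Mesa} − x_{Nadir} = 0 ⇒ x_{Mesa} = 37.125 − 0.125x_{Nadir}.
At x_{Nadir} = 1: x_{Mesa} = 37.125 − 0.125·1 = 37.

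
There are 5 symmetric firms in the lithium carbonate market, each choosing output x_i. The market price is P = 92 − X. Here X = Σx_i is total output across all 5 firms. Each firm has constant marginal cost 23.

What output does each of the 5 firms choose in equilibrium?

A representative firm's profit is π_i = x_i(92 − X) − 23x_i, with X = x_i + Σ_{j≠i} x_j.
First-order condition: 69 − 2x_i − Σ_{j≠i} x_j = 0.
In a symmetric equilibrium every firm chooses the same x, so Σ_{j≠i} x_j = 4x. The condition becomes 69 − 6x = 0, giving x = 69/6 = 11.5.

11.5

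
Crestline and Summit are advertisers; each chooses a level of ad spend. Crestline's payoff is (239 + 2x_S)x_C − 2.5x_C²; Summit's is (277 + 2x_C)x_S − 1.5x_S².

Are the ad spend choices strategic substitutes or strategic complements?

strategic complements

Expanding Crestline's payoff: 239x_C + 2x_Sx_C − 2.5x_C².
∂π/∂x_C = 239 + 2x_S − 5x_C = 0, so x_C = 47.8 + 0.4x_S.
The best-response slope dx_C/dx_S = 0.4 > 0: the reaction function is upward-sloping, so the choices are strategic complements.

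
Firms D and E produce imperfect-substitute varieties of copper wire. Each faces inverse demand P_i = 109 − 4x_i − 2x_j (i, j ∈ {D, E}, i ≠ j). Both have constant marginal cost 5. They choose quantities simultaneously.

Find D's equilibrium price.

Firm D's profit: π = x_D(109 − 4x_D − 2x_E) − 5x_D.
∂π/∂x_D = 104 − 8x_D − 2x_E = 0 ⇒ x_D = 13 − 0.25x_E.
Setting x_D = x_E in the reaction function: x_D = 13 − 0.25x_D, so x_D = 13 / 1.25 = 10.4.
P_D = 109 − 4·10.4 − 2·10.4 = 46.6.

46.6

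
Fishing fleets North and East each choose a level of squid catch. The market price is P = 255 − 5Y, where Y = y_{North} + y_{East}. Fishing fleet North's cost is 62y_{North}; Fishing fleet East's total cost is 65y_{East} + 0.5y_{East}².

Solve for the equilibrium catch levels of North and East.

Fishing fleet North's profit: π = y_{North}(255 − 5(y_{North} + y_{East})) − 62y_{North}.
∂π/∂y_{North} = 193 − 10y_{North} − 5y_{East} = 0, so y_{North} = 19.3 − 0.5y_{East}.
For East: ∂π/∂y_{East} = 190 − 11y_{East} − 5y_{North} = 0 ⇒ y_{East} = 190/11 − (5/11)y_{North}.
Substituting the second reaction function into the first: y_{North} = 19.3 − 0.5(190/11 − (5/11)y_{North}), which gives (17/22)y_{North} = 1173/110 ⇒ y_{North} = 13.8.
Then y_{East} = 190/11 − (5/11)·13.8 = 11.

13.8, 11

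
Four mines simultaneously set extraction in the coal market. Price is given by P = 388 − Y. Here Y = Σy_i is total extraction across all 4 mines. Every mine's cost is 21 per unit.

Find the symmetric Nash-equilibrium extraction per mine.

73.4

A representative mine's profit is π_i = y_i(388 − Y) − 21y_i, with Y = y_i + Σ_{j≠i} y_j.
First-order condition: 367 − 2y_i − Σ_{j≠i} y_j = 0.
Imposing symmetry (y_j = y for all j) turns Σ_{j≠i} y_j into 3y, so 367 = 5y and y = 73.4.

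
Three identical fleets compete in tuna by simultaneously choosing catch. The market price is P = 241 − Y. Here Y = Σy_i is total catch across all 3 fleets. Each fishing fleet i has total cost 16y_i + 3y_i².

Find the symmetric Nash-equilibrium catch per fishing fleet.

A representative fishing fleet's profit is π_i = y_i(241 − Y) − 16y_i − 3y_i², with Y = y_i + Σ_{j≠i} y_j.
First-order condition: 225 − 8y_i − Σ_{j≠i} y_j = 0.
With identical fishing fleets, set every y_j = y: then 225 − 8y − 2y = 0, i.e. y = 225/10 = 22.5.

22.5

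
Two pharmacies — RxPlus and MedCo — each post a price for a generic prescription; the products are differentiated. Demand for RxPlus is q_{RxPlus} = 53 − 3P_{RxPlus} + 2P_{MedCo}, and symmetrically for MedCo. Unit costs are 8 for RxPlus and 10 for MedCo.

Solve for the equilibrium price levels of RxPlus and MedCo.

19.625, 20.375

RxPlus's profit: π = (P_{RxPlus} − 8)(53 − 3P_{RxPlus} + 2P_{MedCo}).
∂π/∂P_{RxPlus} = 77 − 6P_{RxPlus} + 2P_{MedCo} = 0 ⇒ P_{RxPlus} = 77/6 + (1/3)P_{MedCo}.
Similarly P_{MedCo} = 83/6 + (1/3)P_{RxPlus}.
Plugging P_{MedCo} into RxPlus's best response: P_{RxPlus} = 77/6 + (1/3)(83/6 + (1/3)P_{RxPlus}) ⇒ (8/9)P_{RxPlus} = 157/9, so P_{RxPlus} = 19.625.
Then P_{MedCo} = 83/6 + (1/3)·19.625 = 20.375.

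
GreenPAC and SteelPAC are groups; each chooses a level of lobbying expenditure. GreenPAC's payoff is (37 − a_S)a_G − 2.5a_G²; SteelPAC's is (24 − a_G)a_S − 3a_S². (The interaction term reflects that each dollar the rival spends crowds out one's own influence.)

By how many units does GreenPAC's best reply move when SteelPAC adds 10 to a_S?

Expanding GreenPAC's payoff: 37a_G − a_Sa_G − 2.5a_G².
∂π/∂a_G = 37 − a_S − 5a_G = 0, so a_G = 7.4 − 0.2a_S.
The reaction-function slope is −0.2, so a 10-unit rise in a_S moves a_G by −0.2 × 10 = −2. GreenPAC's best response falls — the actions are strategic substitutes.

-2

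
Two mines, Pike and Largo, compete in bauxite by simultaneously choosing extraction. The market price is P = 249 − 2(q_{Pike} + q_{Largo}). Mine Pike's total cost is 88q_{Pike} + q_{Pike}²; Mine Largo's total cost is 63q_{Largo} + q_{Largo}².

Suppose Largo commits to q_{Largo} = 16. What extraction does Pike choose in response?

Mine Pike's profit: π = q_{Pike}(249 − 2(q_{Pike} + q_{Largo})) − 88q_{Pike} − q_{Pike}².
∂π/∂q_{Pike} = 161 − 6q_{Pike} − 2q_{Largo} = 0, so q_{Pike} = 161/6 − (1/3)q_{Largo}.
At q_{Largo} = 16: q_{Pike} = 161/6 − (1/3)·16 = 21.5.

21.5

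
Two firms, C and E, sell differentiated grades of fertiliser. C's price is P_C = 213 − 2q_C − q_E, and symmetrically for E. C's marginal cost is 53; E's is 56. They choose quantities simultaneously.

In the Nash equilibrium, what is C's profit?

Firm C's profit: π = q_C(213 − 2q_C − q_E) − 53q_C.
∂π/∂q_C = 160 − 4q_C − q_E = 0 ⇒ q_C = 40 − 0.25q_E.
Similarly q_E = 39.25 − 0.25q_C.
Substituting the second reaction function into the first: q_C = 40 − 0.25(39.25 − 0.25q_C), which gives 0.9375q_C = 30.1875 ⇒ q_C = 32.2.
Then q_E = 39.25 − 0.25·32.2 = 31.2.
P_C = 213 − 2·32.2 − 31.2 = 117.4.
Profit = (117.4 − 53)·32.2 = 2073.68.

2073.68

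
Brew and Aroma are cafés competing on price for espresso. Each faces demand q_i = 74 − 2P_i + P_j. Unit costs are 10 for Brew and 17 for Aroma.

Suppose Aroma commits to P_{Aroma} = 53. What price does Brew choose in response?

Brew's profit: π = (P_{Brew} − 10)(74 − 2P_{Brew} + P_{Aroma}).
∂π/∂P_{Brew} = 94 − 4P_{Brew} + P_{Aroma} = 0 ⇒ P_{Brew} = 23.5 + 0.25P_{Aroma}.
At P_{Aroma} = 53: P_{Brew} = 23.5 + 0.25·53 = 36.75.

36.75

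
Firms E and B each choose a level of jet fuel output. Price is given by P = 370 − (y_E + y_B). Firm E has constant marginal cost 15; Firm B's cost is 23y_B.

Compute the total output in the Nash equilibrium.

Firm E's profit: π = y_E(370 − (y_E + y_B)) − 15y_E.
∂π/∂y_E = 355 − 2y_E − y_B = 0, so y_E = 177.5 − 0.5y_B.
By the same steps for B: y_B = 173.5 − 0.5y_E.
Substituting the second reaction function into the first: y_E = 177.5 − 0.5(173.5 − 0.5y_E), which gives 0.75y_E = 90.75 ⇒ y_E = 121.
Then y_B = 173.5 − 0.5·121 = 113.
Total output: 121 + 113 = 234.

234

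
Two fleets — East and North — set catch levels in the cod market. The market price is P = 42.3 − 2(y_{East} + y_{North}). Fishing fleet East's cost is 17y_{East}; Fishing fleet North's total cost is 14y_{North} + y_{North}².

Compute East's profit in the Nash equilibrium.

Fishing fleet East's profit: π = y_{East}(42.3 − 2(y_{East} + y_{North})) − 17y_{East}.
∂π/∂y_{East} = 25.3 − 4y_{East} − 2y_{North} = 0, so y_{East} = 6.325 − 0.5y_{North}.
For North: ∂π/∂y_{North} = 28.3 − 6y_{North} − 2y_{East} = 0 ⇒ y_{North} = 283/60 − (1/3)y_{East}.
Plugging y_{North} into East's best response: y_{East} = 6.325 − 0.5(283/60 − (1/3)y_{East}) ⇒ (5/6)y_{East} = 119/30, so y_{East} = 4.76.
Then y_{North} = 283/60 − (1/3)·4.76 = 3.13.
Price P = 42.3 − 2·7.89 = 26.52.
East's profit: (26.52 − 17)·4.76 = 45.3152.

45.3152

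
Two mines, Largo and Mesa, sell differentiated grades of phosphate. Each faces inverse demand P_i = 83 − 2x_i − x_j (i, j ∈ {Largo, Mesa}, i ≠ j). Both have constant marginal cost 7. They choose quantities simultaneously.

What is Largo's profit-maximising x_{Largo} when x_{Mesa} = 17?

Mine Largo's profit: π = x_{Largo}(83 − 2x_{Largo} − x_{Mesa}) − 7x_{Largo}.
∂π/∂x_{Largo} = 76 − 4x_{Largo} − x_{Mesa} = 0 ⇒ x_{Largo} = 19 − 0.25x_{Mesa}.
At x_{Mesa} = 17: x_{Largo} = 19 − 0.25·17 = 14.75.

14.75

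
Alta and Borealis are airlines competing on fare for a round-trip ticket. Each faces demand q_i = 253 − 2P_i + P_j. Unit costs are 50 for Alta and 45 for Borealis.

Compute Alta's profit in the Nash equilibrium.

Alta's profit: π = (P_{Alta} − 50)(253 − 2P_{Alta} + P_{Borealis}).
∂π/∂P_{Alta} = 353 − 4P_{Alta} + P_{Borealis} = 0 ⇒ P_{Alta} = 88.25 + 0.25P_{Borealis}.
Similarly P_{Borealis} = 85.75 + 0.25P_{Alta}.
Plugging P_{Borealis} into Alta's best response: P_{Alta} = 88.25 + 0.25(85.75 + 0.25P_{Alta}) ⇒ 0.9375P_{Alta} = 109.6875, so P_{Alta} = 117.
Then P_{Borealis} = 85.75 + 0.25·117 = 115.
q_{Alta} = 253 − 2·117 + 115 = 134.
Profit = (117 − 50)·134 = 8978.

8978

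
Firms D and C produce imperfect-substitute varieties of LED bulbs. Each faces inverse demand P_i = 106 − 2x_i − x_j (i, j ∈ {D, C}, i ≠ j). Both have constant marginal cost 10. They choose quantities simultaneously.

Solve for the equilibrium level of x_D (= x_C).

Firm D's profit: π = x_D(106 − 2x_D − x_C) − 10x_D.
∂π/∂x_D = 96 − 4x_D − x_C = 0 ⇒ x_D = 24 − 0.25x_C.
The game is symmetric, so in equilibrium x_C = x_D: the reaction function gives 1.25x_D = 24, hence x_D = 19.2.

19.2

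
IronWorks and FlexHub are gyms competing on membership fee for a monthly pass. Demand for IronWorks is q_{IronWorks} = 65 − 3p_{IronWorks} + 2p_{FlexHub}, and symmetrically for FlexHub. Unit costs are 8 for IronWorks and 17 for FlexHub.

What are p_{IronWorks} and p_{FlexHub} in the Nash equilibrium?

IronWorks's profit: π = (p_{IronWorks} − 8)(65 − 3p_{IronWorks} + 2p_{FlexHub}).
∂π/∂p_{IronWorks} = 89 − 6p_{IronWorks} + 2p_{FlexHub} = 0 ⇒ p_{IronWorks} = 89/6 + (1/3)p_{FlexHub}.
Similarly p_{FlexHub} = 58/3 + (1/3)p_{IronWorks}.
Substituting the second reaction function into the first: p_{IronWorks} = 89/6 + (1/3)(58/3 + (1/3)p_{IronWorks}), which gives (8/9)p_{IronWorks} = 383/18 ⇒ p_{IronWorks} = 23.9375.
Then p_{FlexHub} = 58/3 + (1/3)·23.9375 = 27.3125.

23.9375, 27.3125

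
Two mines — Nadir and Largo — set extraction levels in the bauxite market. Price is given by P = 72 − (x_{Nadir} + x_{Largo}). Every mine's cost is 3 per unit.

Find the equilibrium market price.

26

Mine Nadir's profit: π = x_{Nadir}(72 − (x_{Nadir} + x_{Largo})) − 3x_{Nadir}.
∂π/∂x_{Nadir} = 69 − 2x_{Nadir} − x_{Largo} = 0, so x_{Nadir} = 34.5 − 0.5x_{Largo}.
The game is symmetric, so in equilibrium x_{Largo} = x_{Nadir}: the reaction function gives 1.5x_{Nadir} = 34.5, hence x_{Nadir} = 23.
Equilibrium price: P = 72 − 46 = 26.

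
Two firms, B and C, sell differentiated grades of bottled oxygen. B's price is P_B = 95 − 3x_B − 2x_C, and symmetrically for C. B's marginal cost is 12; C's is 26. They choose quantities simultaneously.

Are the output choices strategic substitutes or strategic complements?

Firm B's profit: π = x_B(95 − 3x_B − 2x_C) − 12x_B.
∂π/∂x_B = 83 − 6x_B − 2x_C = 0 ⇒ x_B = 83/6 − (1/3)x_C.
The best-response slope dx_B/dx_C = −1/3 < 0: the reaction function is downward-sloping, so the choices are strategic substitutes.

strategic substitutes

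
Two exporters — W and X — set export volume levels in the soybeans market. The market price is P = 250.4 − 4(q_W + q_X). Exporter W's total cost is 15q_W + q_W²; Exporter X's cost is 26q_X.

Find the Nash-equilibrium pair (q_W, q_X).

15.4, 20.35

Exporter W's profit: π = q_W(250.4 − 4(q_W + q_X)) − 15q_W − q_W².
∂π/∂q_W = 235.4 − 10q_W − 4q_X = 0, so q_W = 23.54 − 0.4q_X.
For X: ∂π/∂q_X = 224.4 − 8q_X − 4q_W = 0 ⇒ q_X = 28.05 − 0.5q_W.
Solving the two reaction functions simultaneously: (1 − (−0.4)(−0.5))q_W = 23.54 − 0.4·28.05, so 0.8q_W = 12.32 and q_W = 15.4.
Then q_X = 28.05 − 0.5·15.4 = 20.35.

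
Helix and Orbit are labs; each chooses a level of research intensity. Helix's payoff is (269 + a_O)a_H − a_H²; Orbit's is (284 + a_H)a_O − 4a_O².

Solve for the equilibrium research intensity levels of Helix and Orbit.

Expanding Helix's payoff: 269a_H + a_Oa_H − a_H².
∂π/∂a_H = 269 + a_O − 2a_H = 0, so a_H = 134.5 + 0.5a_O.
Likewise for Orbit: a_O = 35.5 + 0.125a_H.
Plugging a_O into Helix's best response: a_H = 134.5 + 0.5(35.5 + 0.125a_H) ⇒ 0.9375a_H = 152.25, so a_H = 162.4.
Then a_O = 35.5 + 0.125·162.4 = 55.8.

162.4, 55.8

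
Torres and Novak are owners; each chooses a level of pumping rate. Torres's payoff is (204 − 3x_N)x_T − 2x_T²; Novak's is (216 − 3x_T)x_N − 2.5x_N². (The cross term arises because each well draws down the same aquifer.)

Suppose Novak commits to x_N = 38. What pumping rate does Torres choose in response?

Expanding Torres's payoff: 204x_T − 3x_Nx_T − 2x_T².
∂π/∂x_T = 204 − 3x_N − 4x_T = 0, so x_T = 51 − 0.75x_N.
At x_N = 38: x_T = 51 − 0.75·38 = 22.5.

22.5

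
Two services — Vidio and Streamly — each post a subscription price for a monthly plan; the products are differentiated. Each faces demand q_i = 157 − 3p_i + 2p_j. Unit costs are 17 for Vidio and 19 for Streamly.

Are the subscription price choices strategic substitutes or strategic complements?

strategic complements

Vidio's profit: π = (p_{Vidio} − 17)(157 − 3p_{Vidio} + 2p_{Streamly}).
∂π/∂p_{Vidio} = 208 − 6p_{Vidio} + 2p_{Streamly} = 0 ⇒ p_{Vidio} = 104/3 + (1/3)p_{Streamly}.
The best-response slope dp_{Vidio}/dp_{Streamly} = 1/3 > 0: the reaction function is upward-sloping, so the choices are strategic complements.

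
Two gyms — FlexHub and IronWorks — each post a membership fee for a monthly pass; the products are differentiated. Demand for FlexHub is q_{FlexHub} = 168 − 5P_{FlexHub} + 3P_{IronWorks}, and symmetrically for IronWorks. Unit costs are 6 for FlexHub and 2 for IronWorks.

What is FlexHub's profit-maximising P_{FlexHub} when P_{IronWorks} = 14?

FlexHub's profit: π = (P_{FlexHub} − 6)(168 − 5P_{FlexHub} + 3P_{IronWorks}).
∂π/∂P_{FlexHub} = 198 − 10P_{FlexHub} + 3P_{IronWorks} = 0 ⇒ P_{FlexHub} = 19.8 + 0.3P_{IronWorks}.
At P_{IronWorks} = 14: P_{FlexHub} = 19.8 + 0.3·14 = 24.

24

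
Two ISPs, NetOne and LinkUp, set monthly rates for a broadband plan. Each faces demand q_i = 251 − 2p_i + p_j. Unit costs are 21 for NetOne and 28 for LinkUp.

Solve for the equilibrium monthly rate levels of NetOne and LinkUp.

98.6, 101.4

NetOne's profit: π = (p_{NetOne} − 21)(251 − 2p_{NetOne} + p_{LinkUp}).
∂π/∂p_{NetOne} = 293 − 4p_{NetOne} + p_{LinkUp} = 0 ⇒ p_{NetOne} = 73.25 + 0.25p_{LinkUp}.
Similarly p_{LinkUp} = 76.75 + 0.25p_{NetOne}.
Solving the two reaction functions simultaneously: (1 − (0.25)(0.25))p_{NetOne} = 73.25 + 0.25·76.75, so 0.9375p_{NetOne} = 92.4375 and p_{NetOne} = 98.6.
Then p_{LinkUp} = 76.75 + 0.25·98.6 = 101.4.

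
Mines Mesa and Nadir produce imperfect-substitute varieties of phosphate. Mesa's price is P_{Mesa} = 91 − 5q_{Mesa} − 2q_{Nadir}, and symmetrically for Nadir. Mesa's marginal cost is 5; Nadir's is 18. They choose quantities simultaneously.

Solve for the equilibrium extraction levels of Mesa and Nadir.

Mine Mesa's profit: π = q_{Mesa}(91 − 5q_{Mesa} − 2q_{Nadir}) − 5q_{Mesa}.
∂π/∂q_{Mesa} = 86 − 10q_{Mesa} − 2q_{Nadir} = 0 ⇒ q_{Mesa} = 8.6 − 0.2q_{Nadir}.
Similarly q_{Nadir} = 7.3 − 0.2q_{Mesa}.
Solving the two reaction functions simultaneously: (1 − (−0.2)(−0.2))q_{Mesa} = 8.6 − 0.2·7.3, so 0.96q_{Mesa} = 7.14 and q_{Mesa} = 7.4375.
Then q_{Nadir} = 7.3 − 0.2·7.4375 = 5.8125.

7.4375, 5.8125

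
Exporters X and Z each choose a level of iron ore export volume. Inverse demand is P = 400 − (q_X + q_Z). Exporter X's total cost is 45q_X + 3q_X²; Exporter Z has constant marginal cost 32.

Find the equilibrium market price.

Exporter X's profit: π = q_X(400 − (q_X + q_Z)) − 45q_X − 3q_X².
∂π/∂q_X = 355 − 8q_X − q_Z = 0, so q_X = 44.375 − 0.125q_Z.
For Z: ∂π/∂q_Z = 368 − 2q_Z − q_X = 0 ⇒ q_Z = 184 − 0.5q_X.
Substituting the second reaction function into the first: q_X = 44.375 − 0.125(184 − 0.5q_X), which gives 0.9375q_X = 21.375 ⇒ q_X = 22.8.
Then q_Z = 184 − 0.5·22.8 = 172.6.
Equilibrium price: P = 400 − 195.4 = 204.6.

204.6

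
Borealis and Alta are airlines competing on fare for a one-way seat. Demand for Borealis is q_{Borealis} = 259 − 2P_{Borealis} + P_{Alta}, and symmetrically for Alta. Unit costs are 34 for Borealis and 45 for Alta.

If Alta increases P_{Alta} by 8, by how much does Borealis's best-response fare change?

Borealis's profit: π = (P_{Borealis} − 34)(259 − 2P_{Borealis} + P_{Alta}).
∂π/∂P_{Borealis} = 327 − 4P_{Borealis} + P_{Alta} = 0 ⇒ P_{Borealis} = 81.75 + 0.25P_{Alta}.
The reaction-function slope is 0.25, so an 8-unit rise in P_{Alta} moves P_{Borealis} by 0.25 × 8 = 2. Borealis's best response rises — the actions are strategic complements.

2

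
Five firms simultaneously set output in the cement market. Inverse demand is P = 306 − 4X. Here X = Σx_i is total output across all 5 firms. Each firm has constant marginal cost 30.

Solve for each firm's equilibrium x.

A representative firm's profit is π_i = x_i(306 − 4X) − 30x_i, with X = x_i + Σ_{j≠i} x_j.
First-order condition: 276 − 8x_i − 4Σ_{j≠i} x_j = 0.
In a symmetric equilibrium every firm chooses the same x, so Σ_{j≠i} x_j = 4x. The condition becomes 276 − 24x = 0, giving x = 276/24 = 11.5.

11.5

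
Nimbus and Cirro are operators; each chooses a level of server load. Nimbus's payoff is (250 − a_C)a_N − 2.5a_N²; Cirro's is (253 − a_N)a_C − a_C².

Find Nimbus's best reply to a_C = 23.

Expanding Nimbus's payoff: 250a_N − a_Ca_N − 2.5a_N².
∂π/∂a_N = 250 − a_C − 5a_N = 0, so a_N = 50 − 0.2a_C.
At a_C = 23: a_N = 50 − 0.2·23 = 45.4.

45.4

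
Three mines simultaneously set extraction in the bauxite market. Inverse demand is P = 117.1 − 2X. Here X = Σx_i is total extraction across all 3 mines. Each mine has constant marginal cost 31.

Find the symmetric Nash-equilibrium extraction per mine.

10.7625

A representative mine's profit is π_i = x_i(117.1 − 2X) − 31x_i, with X = x_i + Σ_{j≠i} x_j.
First-order condition: 86.1 − 4x_i − 2Σ_{j≠i} x_j = 0.
With identical mines, set every x_j = x: then 86.1 − 4x − 4x = 0, i.e. x = 86.1/8 = 10.7625.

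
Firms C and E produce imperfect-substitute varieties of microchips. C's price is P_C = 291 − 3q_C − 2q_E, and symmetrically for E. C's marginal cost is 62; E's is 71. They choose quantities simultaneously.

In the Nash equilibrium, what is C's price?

Firm C's profit: π = q_C(291 − 3q_C − 2q_E) − 62q_C.
∂π/∂q_C = 229 − 6q_C − 2q_E = 0 ⇒ q_C = 229/6 − (1/3)q_E.
Similarly q_E = 110/3 − (1/3)q_C.
Substituting the second reaction function into the first: q_C = 229/6 − (1/3)(110/3 − (1/3)q_C), which gives (8/9)q_C = 467/18 ⇒ q_C = 29.1875.
Then q_E = 110/3 − (1/3)·29.1875 = 26.9375.
P_C = 291 − 3·29.1875 − 2·26.9375 = 149.5625.

149.5625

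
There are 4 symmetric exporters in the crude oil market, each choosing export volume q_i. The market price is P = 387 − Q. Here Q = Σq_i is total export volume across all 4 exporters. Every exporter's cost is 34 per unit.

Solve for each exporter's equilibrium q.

70.6

A representative exporter's profit is π_i = q_i(387 − Q) − 34q_i, with Q = q_i + Σ_{j≠i} q_j.
First-order condition: 353 − 2q_i − Σ_{j≠i} q_j = 0.
Imposing symmetry (q_j = q for all j) turns Σ_{j≠i} q_j into 3q, so 353 = 5q and q = 70.6.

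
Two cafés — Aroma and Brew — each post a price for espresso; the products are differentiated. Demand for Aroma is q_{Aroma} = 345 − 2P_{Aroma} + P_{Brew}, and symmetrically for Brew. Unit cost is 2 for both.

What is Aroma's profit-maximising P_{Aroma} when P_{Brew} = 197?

Aroma's profit: π = (P_{Aroma} − 2)(345 − 2P_{Aroma} + P_{Brew}).
∂π/∂P_{Aroma} = 349 − 4P_{Aroma} + P_{Brew} = 0 ⇒ P_{Aroma} = 87.25 + 0.25P_{Brew}.
At P_{Brew} = 197: P_{Aroma} = 87.25 + 0.25·197 = 136.5.

136.5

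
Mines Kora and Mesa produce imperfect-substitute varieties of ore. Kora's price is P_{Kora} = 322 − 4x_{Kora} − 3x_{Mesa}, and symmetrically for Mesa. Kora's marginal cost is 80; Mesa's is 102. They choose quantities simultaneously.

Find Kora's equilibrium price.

Mine Kora's profit: π = x_{Kora}(322 − 4x_{Kora} − 3x_{Mesa}) − 80x_{Kora}.
∂π/∂x_{Kora} = 242 − 8x_{Kora} − 3x_{Mesa} = 0 ⇒ x_{Kora} = 30.25 − 0.375x_{Mesa}.
Similarly x_{Mesa} = 27.5 − 0.375x_{Kora}.
Solving the two reaction functions simultaneously: (1 − (−0.375)(−0.375))x_{Kora} = 30.25 − 0.375·27.5, so (55/64)x_{Kora} = 19.9375 and x_{Kora} = 23.2.
Then x_{Mesa} = 27.5 − 0.375·23.2 = 18.8.
P_{Kora} = 322 − 4·23.2 − 3·18.8 = 172.8.

172.8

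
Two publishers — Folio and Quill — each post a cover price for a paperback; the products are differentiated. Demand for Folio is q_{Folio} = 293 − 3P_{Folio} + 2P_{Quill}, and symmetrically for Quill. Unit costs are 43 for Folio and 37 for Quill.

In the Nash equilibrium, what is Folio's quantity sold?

184.125

Folio's profit: π = (P_{Folio} − 43)(293 − 3P_{Folio} + 2P_{Quill}).
∂π/∂P_{Folio} = 422 − 6P_{Folio} + 2P_{Quill} = 0 ⇒ P_{Folio} = 211/3 + (1/3)P_{Quill}.
Similarly P_{Quill} = 202/3 + (1/3)P_{Folio}.
Substituting the second reaction function into the first: P_{Folio} = 211/3 + (1/3)(202/3 + (1/3)P_{Folio}), which gives (8/9)P_{Folio} = 835/9 ⇒ P_{Folio} = 104.375.
Then P_{Quill} = 202/3 + (1/3)·104.375 = 102.125.
q_{Folio} = 293 − 3·104.375 + 2·102.125 = 184.125.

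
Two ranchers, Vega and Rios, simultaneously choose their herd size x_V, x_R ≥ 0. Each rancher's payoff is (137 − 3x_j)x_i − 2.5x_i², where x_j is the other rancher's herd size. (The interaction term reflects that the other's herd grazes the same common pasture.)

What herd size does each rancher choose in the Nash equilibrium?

Vega's payoff is (137 − 3x_R)x_V − 2.5x_V².
∂π/∂x_V = 137 − 3x_R − 5x_V = 0, so x_V = 27.4 − 0.6x_R.
By symmetry x_R = x_V; substituting into the reaction function, 1.6x_V = 27.4 and x_V = 17.125.

17.125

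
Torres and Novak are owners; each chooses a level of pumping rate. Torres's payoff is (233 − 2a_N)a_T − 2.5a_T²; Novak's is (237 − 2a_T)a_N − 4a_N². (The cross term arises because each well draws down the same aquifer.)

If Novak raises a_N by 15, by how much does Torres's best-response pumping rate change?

Expanding Torres's payoff: 233a_T − 2a_Na_T − 2.5a_T².
∂π/∂a_T = 233 − 2a_N − 5a_T = 0, so a_T = 46.6 − 0.4a_N.
The reaction-function slope is −0.4, so a 15-unit rise in a_N moves a_T by −0.4 × 15 = −6. Torres's best response falls — the actions are strategic substitutes.

-6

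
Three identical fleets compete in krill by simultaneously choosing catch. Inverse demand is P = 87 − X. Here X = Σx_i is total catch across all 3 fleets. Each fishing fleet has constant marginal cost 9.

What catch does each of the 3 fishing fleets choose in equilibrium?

A representative fishing fleet's profit is π_i = x_i(87 − X) − 9x_i, with X = x_i + Σ_{j≠i} x_j.
First-order condition: 78 − 2x_i − Σ_{j≠i} x_j = 0.
In a symmetric equilibrium every fishing fleet chooses the same x, so Σ_{j≠i} x_j = 2x. The condition becomes 78 − 4x = 0, giving x = 78/4 = 19.5.

19.5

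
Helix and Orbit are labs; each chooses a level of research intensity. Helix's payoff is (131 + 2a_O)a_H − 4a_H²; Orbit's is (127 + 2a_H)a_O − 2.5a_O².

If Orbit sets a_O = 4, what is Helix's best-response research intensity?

Expanding Helix's payoff: 131a_H + 2a_Oa_H − 4a_H².
∂π/∂a_H = 131 + 2a_O − 8a_H = 0, so a_H = 16.375 + 0.25a_O.
At a_O = 4: a_H = 16.375 + 0.25·4 = 17.375.

17.375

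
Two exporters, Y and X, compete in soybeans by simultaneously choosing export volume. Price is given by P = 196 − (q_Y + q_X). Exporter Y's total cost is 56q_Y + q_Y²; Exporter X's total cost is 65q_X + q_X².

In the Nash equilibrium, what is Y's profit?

Exporter Y's profit: π = q_Y(196 − (q_Y + q_X)) − 56q_Y − q_Y².
∂π/∂q_Y = 140 − 4q_Y − q_X = 0, so q_Y = 35 − 0.25q_X.
By the same steps for X: q_X = 32.75 − 0.25q_Y.
Substituting the second reaction function into the first: q_Y = 35 − 0.25(32.75 − 0.25q_Y), which gives 0.9375q_Y = 26.8125 ⇒ q_Y = 28.6.
Then q_X = 32.75 − 0.25·28.6 = 25.6.
Price P = 196 − 54.2 = 141.8.
Y's profit: (141.8 − 56)·28.6 − (28.6)² = 1635.92.

1635.92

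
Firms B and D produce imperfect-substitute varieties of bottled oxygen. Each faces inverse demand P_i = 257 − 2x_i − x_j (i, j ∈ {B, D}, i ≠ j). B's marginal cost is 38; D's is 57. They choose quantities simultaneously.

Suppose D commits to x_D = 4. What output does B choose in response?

53.75

Firm B's profit: π = x_B(257 − 2x_B − x_D) − 38x_B.
∂π/∂x_B = 219 − 4x_B − x_D = 0 ⇒ x_B = 54.75 − 0.25x_D.
At x_D = 4: x_B = 54.75 − 0.25·4 = 53.75.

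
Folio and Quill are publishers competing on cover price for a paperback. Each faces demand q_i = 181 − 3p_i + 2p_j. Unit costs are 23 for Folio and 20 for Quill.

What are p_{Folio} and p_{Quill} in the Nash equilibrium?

Folio's profit: π = (p_{Folio} − 23)(181 − 3p_{Folio} + 2p_{Quill}).
∂π/∂p_{Folio} = 250 − 6p_{Folio} + 2p_{Quill} = 0 ⇒ p_{Folio} = 125/3 + (1/3)p_{Quill}.
Similarly p_{Quill} = 241/6 + (1/3)p_{Folio}.
Substituting the second reaction function into the first: p_{Folio} = 125/3 + (1/3)(241/6 + (1/3)p_{Folio}), which gives (8/9)p_{Folio} = 991/18 ⇒ p_{Folio} = 61.9375.
Then p_{Quill} = 241/6 + (1/3)·61.9375 = 60.8125.

61.9375, 60.8125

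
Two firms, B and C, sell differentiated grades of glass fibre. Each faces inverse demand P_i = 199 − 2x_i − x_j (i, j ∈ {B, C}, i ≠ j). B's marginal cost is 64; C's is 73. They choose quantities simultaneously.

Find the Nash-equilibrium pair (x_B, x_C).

Firm B's profit: π = x_B(199 − 2x_B − x_C) − 64x_B.
∂π/∂x_B = 135 − 4x_B − x_C = 0 ⇒ x_B = 33.75 − 0.25x_C.
Similarly x_C = 31.5 − 0.25x_B.
Plugging x_C into B's best response: x_B = 33.75 − 0.25(31.5 − 0.25x_B) ⇒ 0.9375x_B = 25.875, so x_B = 27.6.
Then x_C = 31.5 − 0.25·27.6 = 24.6.

27.6, 24.6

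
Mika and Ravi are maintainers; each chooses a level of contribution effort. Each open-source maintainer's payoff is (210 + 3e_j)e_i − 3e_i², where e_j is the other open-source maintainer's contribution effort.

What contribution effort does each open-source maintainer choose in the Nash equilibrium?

70

Mika's payoff is (210 + 3e_R)e_M − 3e_M².
∂π/∂e_M = 210 + 3e_R − 6e_M = 0, so e_M = 35 + 0.5e_R.
Setting e_M = e_R in the reaction function: e_M = 35 + 0.5e_M, so e_M = 35 / 0.5 = 70.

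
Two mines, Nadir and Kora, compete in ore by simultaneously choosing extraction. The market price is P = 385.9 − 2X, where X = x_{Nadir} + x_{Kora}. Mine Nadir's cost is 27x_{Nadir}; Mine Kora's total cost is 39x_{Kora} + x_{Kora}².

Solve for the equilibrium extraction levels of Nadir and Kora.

72.98, 33.49

Mine Nadir's profit: π = x_{Nadir}(385.9 − 2(x_{Nadir} + x_{Kora})) − 27x_{Nadir}.
∂π/∂x_{Nadir} = 358.9 − 4x_{Nadir} − 2x_{Kora} = 0, so x_{Nadir} = 89.725 − 0.5x_{Kora}.
For Kora: ∂π/∂x_{Kora} = 346.9 − 6x_{Kora} − 2x_{Nadir} = 0 ⇒ x_{Kora} = 3469/60 − (1/3)x_{Nadir}.
Solving the two reaction functions simultaneously: (1 − (−0.5)(−1/3))x_{Nadir} = 89.725 − 0.5·(3469/60), so (5/6)x_{Nadir} = 3649/60 and x_{Nadir} = 72.98.
Then x_{Kora} = 3469/60 − (1/3)·72.98 = 33.49.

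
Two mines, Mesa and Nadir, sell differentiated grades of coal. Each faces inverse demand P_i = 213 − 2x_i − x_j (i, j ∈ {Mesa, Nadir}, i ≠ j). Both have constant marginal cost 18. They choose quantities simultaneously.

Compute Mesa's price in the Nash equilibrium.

96

Mine Mesa's profit: π = x_{Mesa}(213 − 2x_{Mesa} − x_{Nadir}) − 18x_{Mesa}.
∂π/∂x_{Mesa} = 195 − 4x_{Mesa} − x_{Nadir} = 0 ⇒ x_{Mesa} = 48.75 − 0.25x_{Nadir}.
Setting x_{Mesa} = x_{Nadir} in the reaction function: x_{Mesa} = 48.75 − 0.25x_{Mesa}, so x_{Mesa} = 48.75 / 1.25 = 39.
P_{Mesa} = 213 − 2·39 − 39 = 96.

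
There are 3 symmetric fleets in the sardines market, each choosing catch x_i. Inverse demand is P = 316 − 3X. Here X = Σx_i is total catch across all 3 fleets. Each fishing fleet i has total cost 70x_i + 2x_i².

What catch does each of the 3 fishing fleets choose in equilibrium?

A representative fishing fleet's profit is π_i = x_i(316 − 3X) − 70x_i − 2x_i², with X = x_i + Σ_{j≠i} x_j.
First-order condition: 246 − 10x_i − 3Σ_{j≠i} x_j = 0.
With identical fishing fleets, set every x_j = x: then 246 − 10x − 6x = 0, i.e. x = 246/16 = 15.375.

15.375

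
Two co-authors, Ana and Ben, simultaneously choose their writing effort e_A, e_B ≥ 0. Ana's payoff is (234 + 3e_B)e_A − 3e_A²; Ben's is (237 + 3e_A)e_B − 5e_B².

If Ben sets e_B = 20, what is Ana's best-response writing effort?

49

Expanding Ana's payoff: 234e_A + 3e_Be_A − 3e_A².
∂π/∂e_A = 234 + 3e_B − 6e_A = 0, so e_A = 39 + 0.5e_B.
At e_B = 20: e_A = 39 + 0.5·20 = 49.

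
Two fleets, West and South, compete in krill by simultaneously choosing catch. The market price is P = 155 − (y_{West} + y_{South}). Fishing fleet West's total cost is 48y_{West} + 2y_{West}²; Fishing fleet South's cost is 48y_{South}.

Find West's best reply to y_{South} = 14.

Fishing fleet West's profit: π = y_{West}(155 − (y_{West} + y_{South})) − 48y_{West} − 2y_{West}².
∂π/∂y_{West} = 107 − 6y_{West} − y_{South} = 0, so y_{West} = 107/6 − (1/6)y_{South}.
At y_{South} = 14: y_{West} = 107/6 − (1/6)·14 = 15.5.

15.5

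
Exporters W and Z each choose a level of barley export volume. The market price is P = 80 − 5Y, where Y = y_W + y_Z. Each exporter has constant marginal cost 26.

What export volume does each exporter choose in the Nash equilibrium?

3.6

Exporter W's profit: π = y_W(80 − 5(y_W + y_Z)) − 26y_W.
∂π/∂y_W = 54 − 10y_W − 5y_Z = 0, so y_W = 5.4 − 0.5y_Z.
By symmetry y_Z = y_W; substituting into the reaction function, 1.5y_W = 5.4 and y_W = 3.6.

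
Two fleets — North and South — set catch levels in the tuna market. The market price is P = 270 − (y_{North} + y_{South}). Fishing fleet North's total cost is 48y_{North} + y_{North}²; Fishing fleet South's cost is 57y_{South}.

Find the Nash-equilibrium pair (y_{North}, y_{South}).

Fishing fleet North's profit: π = y_{North}(270 − (y_{North} + y_{South})) − 48y_{North} − y_{North}².
∂π/∂y_{North} = 222 − 4y_{North} − y_{South} = 0, so y_{North} = 55.5 − 0.25y_{South}.
For South: ∂π/∂y_{South} = 213 − 2y_{South} − y_{North} = 0 ⇒ y_{South} = 106.5 − 0.5y_{North}.
Solving the two reaction functions simultaneously: (1 − (−0.25)(−0.5))y_{North} = 55.5 − 0.25·106.5, so 0.875y_{North} = 28.875 and y_{North} = 33.
Then y_{South} = 106.5 − 0.5·33 = 90.

33, 90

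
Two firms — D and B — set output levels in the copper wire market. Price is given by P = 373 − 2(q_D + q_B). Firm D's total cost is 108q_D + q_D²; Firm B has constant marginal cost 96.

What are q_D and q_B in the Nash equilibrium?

25.3, 56.6

Firm D's profit: π = q_D(373 − 2(q_D + q_B)) − 108q_D − q_D².
∂π/∂q_D = 265 − 6q_D − 2q_B = 0, so q_D = 265/6 − (1/3)q_B.
For B: ∂π/∂q_B = 277 − 4q_B − 2q_D = 0 ⇒ q_B = 69.25 − 0.5q_D.
Solving the two reaction functions simultaneously: (1 − (−1/3)(−0.5))q_D = 265/6 − (1/3)·69.25, so (5/6)q_D = 253/12 and q_D = 25.3.
Then q_B = 69.25 − 0.5·25.3 = 56.6.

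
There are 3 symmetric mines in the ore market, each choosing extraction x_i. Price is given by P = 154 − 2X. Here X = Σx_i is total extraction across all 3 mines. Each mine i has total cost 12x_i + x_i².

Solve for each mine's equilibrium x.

A representative mine's profit is π_i = x_i(154 − 2X) − 12x_i − x_i², with X = x_i + Σ_{j≠i} x_j.
First-order condition: 142 − 6x_i − 2Σ_{j≠i} x_j = 0.
In a symmetric equilibrium every mine chooses the same x, so Σ_{j≠i} x_j = 2x. The condition becomes 142 − 10x = 0, giving x = 142/10 = 14.2.

14.2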